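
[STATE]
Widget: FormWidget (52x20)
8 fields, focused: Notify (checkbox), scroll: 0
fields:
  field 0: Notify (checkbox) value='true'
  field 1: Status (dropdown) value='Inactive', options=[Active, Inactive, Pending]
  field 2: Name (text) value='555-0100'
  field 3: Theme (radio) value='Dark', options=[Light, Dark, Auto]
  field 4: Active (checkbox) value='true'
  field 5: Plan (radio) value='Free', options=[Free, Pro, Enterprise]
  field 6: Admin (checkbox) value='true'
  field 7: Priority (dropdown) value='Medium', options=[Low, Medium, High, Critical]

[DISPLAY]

> Notify:     [x]                                   
  Status:     [Inactive                           ▼]
  Name:       [555-0100                            ]
  Theme:      ( ) Light  (●) Dark  ( ) Auto         
  Active:     [x]                                   
  Plan:       (●) Free  ( ) Pro  ( ) Enterprise     
  Admin:      [x]                                   
  Priority:   [Medium                             ▼]
                                                    
                                                    
                                                    
                                                    
                                                    
                                                    
                                                    
                                                    
                                                    
                                                    
                                                    
                                                    


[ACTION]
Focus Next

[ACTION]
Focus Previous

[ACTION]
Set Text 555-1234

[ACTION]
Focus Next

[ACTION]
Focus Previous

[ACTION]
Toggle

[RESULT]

> Notify:     [ ]                                   
  Status:     [Inactive                           ▼]
  Name:       [555-0100                            ]
  Theme:      ( ) Light  (●) Dark  ( ) Auto         
  Active:     [x]                                   
  Plan:       (●) Free  ( ) Pro  ( ) Enterprise     
  Admin:      [x]                                   
  Priority:   [Medium                             ▼]
                                                    
                                                    
                                                    
                                                    
                                                    
                                                    
                                                    
                                                    
                                                    
                                                    
                                                    
                                                    


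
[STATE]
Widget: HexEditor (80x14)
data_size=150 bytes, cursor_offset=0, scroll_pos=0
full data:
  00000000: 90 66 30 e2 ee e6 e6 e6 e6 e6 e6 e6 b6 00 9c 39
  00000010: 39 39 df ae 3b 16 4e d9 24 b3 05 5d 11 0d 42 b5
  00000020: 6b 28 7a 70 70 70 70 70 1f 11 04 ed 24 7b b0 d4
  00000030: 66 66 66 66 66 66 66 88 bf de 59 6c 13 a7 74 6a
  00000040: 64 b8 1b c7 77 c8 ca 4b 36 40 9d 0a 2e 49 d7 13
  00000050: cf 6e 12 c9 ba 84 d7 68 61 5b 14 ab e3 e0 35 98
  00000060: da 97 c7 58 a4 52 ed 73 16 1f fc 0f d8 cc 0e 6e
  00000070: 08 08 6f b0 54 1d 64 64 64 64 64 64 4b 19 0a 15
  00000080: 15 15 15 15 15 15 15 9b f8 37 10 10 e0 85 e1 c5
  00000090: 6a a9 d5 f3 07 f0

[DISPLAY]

00000000  90 66 30 e2 ee e6 e6 e6  e6 e6 e6 e6 b6 00 9c 39  |.f0............9|  
00000010  39 39 df ae 3b 16 4e d9  24 b3 05 5d 11 0d 42 b5  |99..;.N.$..]..B.|  
00000020  6b 28 7a 70 70 70 70 70  1f 11 04 ed 24 7b b0 d4  |k(zppppp....${..|  
00000030  66 66 66 66 66 66 66 88  bf de 59 6c 13 a7 74 6a  |fffffff...Yl..tj|  
00000040  64 b8 1b c7 77 c8 ca 4b  36 40 9d 0a 2e 49 d7 13  |d...w..K6@...I..|  
00000050  cf 6e 12 c9 ba 84 d7 68  61 5b 14 ab e3 e0 35 98  |.n.....ha[....5.|  
00000060  da 97 c7 58 a4 52 ed 73  16 1f fc 0f d8 cc 0e 6e  |...X.R.s.......n|  
00000070  08 08 6f b0 54 1d 64 64  64 64 64 64 4b 19 0a 15  |..o.T.ddddddK...|  
00000080  15 15 15 15 15 15 15 9b  f8 37 10 10 e0 85 e1 c5  |.........7......|  
00000090  6a a9 d5 f3 07 f0                                 |j.....          |  
                                                                                
                                                                                
                                                                                
                                                                                


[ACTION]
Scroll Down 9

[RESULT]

00000090  6a a9 d5 f3 07 f0                                 |j.....          |  
                                                                                
                                                                                
                                                                                
                                                                                
                                                                                
                                                                                
                                                                                
                                                                                
                                                                                
                                                                                
                                                                                
                                                                                
                                                                                


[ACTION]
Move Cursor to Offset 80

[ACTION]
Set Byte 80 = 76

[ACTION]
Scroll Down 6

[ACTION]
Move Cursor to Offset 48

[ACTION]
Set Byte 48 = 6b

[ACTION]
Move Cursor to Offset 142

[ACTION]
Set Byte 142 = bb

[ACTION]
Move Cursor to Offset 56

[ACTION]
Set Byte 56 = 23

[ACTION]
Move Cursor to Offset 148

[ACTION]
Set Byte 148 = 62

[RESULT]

00000090  6a a9 d5 f3 62 f0                                 |j...b.          |  
                                                                                
                                                                                
                                                                                
                                                                                
                                                                                
                                                                                
                                                                                
                                                                                
                                                                                
                                                                                
                                                                                
                                                                                
                                                                                


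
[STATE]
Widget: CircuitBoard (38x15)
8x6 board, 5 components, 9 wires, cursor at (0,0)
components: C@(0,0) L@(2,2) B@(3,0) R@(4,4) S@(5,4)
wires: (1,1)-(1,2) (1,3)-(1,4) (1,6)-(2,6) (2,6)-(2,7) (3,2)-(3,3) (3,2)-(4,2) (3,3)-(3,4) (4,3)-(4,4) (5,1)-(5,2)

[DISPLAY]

   0 1 2 3 4 5 6 7                    
0  [C]                                
                                      
1       · ─ ·   · ─ ·       ·         
                            │         
2           L               · ─ ·     
                                      
3   B       · ─ · ─ ·                 
            │                         
4           ·   · ─ R                 
                                      
5       · ─ ·       S                 
Cursor: (0,0)                         
                                      
                                      


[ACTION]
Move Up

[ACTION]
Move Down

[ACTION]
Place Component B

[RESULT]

   0 1 2 3 4 5 6 7                    
0   C                                 
                                      
1  [B]  · ─ ·   · ─ ·       ·         
                            │         
2           L               · ─ ·     
                                      
3   B       · ─ · ─ ·                 
            │                         
4           ·   · ─ R                 
                                      
5       · ─ ·       S                 
Cursor: (1,0)                         
                                      
                                      


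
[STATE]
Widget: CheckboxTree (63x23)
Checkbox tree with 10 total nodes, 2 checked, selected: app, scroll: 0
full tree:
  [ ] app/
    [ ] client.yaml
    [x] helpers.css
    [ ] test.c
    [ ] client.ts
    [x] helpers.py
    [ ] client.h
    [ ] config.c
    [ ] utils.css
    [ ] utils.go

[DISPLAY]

>[-] app/                                                      
   [ ] client.yaml                                             
   [x] helpers.css                                             
   [ ] test.c                                                  
   [ ] client.ts                                               
   [x] helpers.py                                              
   [ ] client.h                                                
   [ ] config.c                                                
   [ ] utils.css                                               
   [ ] utils.go                                                
                                                               
                                                               
                                                               
                                                               
                                                               
                                                               
                                                               
                                                               
                                                               
                                                               
                                                               
                                                               
                                                               


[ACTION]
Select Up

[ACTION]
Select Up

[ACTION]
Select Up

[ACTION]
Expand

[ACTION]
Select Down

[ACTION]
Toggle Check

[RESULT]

 [-] app/                                                      
>  [x] client.yaml                                             
   [x] helpers.css                                             
   [ ] test.c                                                  
   [ ] client.ts                                               
   [x] helpers.py                                              
   [ ] client.h                                                
   [ ] config.c                                                
   [ ] utils.css                                               
   [ ] utils.go                                                
                                                               
                                                               
                                                               
                                                               
                                                               
                                                               
                                                               
                                                               
                                                               
                                                               
                                                               
                                                               
                                                               


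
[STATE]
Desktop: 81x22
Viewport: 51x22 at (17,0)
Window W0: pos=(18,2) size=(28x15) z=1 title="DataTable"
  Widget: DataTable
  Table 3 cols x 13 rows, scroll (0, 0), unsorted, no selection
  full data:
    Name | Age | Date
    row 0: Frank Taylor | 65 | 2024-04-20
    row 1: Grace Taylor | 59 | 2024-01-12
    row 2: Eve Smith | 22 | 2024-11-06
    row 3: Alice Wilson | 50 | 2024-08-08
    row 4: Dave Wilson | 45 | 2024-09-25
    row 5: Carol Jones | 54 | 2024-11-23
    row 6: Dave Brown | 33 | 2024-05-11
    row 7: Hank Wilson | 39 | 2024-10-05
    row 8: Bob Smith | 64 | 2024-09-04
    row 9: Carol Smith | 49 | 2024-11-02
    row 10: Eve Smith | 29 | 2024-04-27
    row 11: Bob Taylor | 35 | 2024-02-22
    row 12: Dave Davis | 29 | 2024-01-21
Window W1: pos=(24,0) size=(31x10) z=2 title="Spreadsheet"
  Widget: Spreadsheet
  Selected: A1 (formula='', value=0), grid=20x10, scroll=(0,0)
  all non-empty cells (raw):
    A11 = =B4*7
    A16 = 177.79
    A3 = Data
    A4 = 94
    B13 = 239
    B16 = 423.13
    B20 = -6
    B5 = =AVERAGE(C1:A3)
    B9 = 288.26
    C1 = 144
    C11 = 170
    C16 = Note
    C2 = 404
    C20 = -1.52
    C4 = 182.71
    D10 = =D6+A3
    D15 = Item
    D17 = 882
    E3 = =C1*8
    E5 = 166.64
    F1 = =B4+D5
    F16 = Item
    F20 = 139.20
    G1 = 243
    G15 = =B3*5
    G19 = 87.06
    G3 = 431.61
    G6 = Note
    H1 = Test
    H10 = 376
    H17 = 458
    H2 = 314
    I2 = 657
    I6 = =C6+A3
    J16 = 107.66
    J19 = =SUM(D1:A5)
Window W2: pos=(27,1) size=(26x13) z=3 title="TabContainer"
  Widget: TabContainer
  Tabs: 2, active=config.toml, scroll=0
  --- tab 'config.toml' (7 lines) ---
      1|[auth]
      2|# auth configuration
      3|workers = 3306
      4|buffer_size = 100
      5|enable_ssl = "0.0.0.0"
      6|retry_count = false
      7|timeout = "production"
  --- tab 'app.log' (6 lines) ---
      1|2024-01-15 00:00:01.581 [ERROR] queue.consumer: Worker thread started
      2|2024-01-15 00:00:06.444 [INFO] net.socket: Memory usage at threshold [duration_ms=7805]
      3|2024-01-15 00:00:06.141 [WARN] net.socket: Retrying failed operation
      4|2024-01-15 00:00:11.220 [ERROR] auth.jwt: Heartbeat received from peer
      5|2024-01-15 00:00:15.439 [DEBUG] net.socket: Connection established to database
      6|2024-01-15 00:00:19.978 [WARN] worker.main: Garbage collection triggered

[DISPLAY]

       ┏━━━━━━━━━━━━━━━━━━━━━━━━━━━━━┓             
       ┃ S┏━━━━━━━━━━━━━━━━━━━━━━━━┓ ┃             
 ┏━━━━━┠──┃ TabContainer           ┃─┨             
 ┃ Data┃A1┠────────────────────────┨ ┃             
 ┠─────┃  ┃[config.toml]│ app.log  ┃ ┃             
 ┃Name ┃--┃────────────────────────┃-┃             
 ┃─────┃  ┃[auth]                  ┃ ┃             
 ┃Frank┃  ┃# auth configuration    ┃ ┃             
 ┃Grace┃  ┃workers = 3306          ┃ ┃             
 ┃Eve S┗━━┃buffer_size = 100       ┃━┛             
 ┃Alice Wi┃enable_ssl = "0.0.0.0"  ┃               
 ┃Dave Wil┃retry_count = false     ┃               
 ┃Carol Jo┃timeout = "production"  ┃               
 ┃Dave Bro┗━━━━━━━━━━━━━━━━━━━━━━━━┛               
 ┃Hank Wilson │39 │2024-10-0┃                      
 ┃Bob Smith   │64 │2024-09-0┃                      
 ┗━━━━━━━━━━━━━━━━━━━━━━━━━━┛                      
                                                   
                                                   
                                                   
                                                   
                                                   


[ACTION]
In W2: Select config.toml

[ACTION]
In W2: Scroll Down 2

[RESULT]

       ┏━━━━━━━━━━━━━━━━━━━━━━━━━━━━━┓             
       ┃ S┏━━━━━━━━━━━━━━━━━━━━━━━━┓ ┃             
 ┏━━━━━┠──┃ TabContainer           ┃─┨             
 ┃ Data┃A1┠────────────────────────┨ ┃             
 ┠─────┃  ┃[config.toml]│ app.log  ┃ ┃             
 ┃Name ┃--┃────────────────────────┃-┃             
 ┃─────┃  ┃workers = 3306          ┃ ┃             
 ┃Frank┃  ┃buffer_size = 100       ┃ ┃             
 ┃Grace┃  ┃enable_ssl = "0.0.0.0"  ┃ ┃             
 ┃Eve S┗━━┃retry_count = false     ┃━┛             
 ┃Alice Wi┃timeout = "production"  ┃               
 ┃Dave Wil┃                        ┃               
 ┃Carol Jo┃                        ┃               
 ┃Dave Bro┗━━━━━━━━━━━━━━━━━━━━━━━━┛               
 ┃Hank Wilson │39 │2024-10-0┃                      
 ┃Bob Smith   │64 │2024-09-0┃                      
 ┗━━━━━━━━━━━━━━━━━━━━━━━━━━┛                      
                                                   
                                                   
                                                   
                                                   
                                                   


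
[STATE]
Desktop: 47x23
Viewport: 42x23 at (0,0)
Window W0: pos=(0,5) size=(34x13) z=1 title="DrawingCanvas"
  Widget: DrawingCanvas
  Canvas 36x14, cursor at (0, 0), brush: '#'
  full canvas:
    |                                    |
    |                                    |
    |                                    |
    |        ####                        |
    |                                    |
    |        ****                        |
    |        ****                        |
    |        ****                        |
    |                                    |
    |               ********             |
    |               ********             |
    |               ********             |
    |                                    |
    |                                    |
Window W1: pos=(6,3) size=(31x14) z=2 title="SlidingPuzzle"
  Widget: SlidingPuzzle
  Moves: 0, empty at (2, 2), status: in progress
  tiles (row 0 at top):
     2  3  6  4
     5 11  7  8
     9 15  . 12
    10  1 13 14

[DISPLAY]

                                          
                                          
                                          
      ┏━━━━━━━━━━━━━━━━━━━━━━━━━━━━━┓     
      ┃ SlidingPuzzle               ┃     
┏━━━━━┠─────────────────────────────┨     
┃ Draw┃┌────┬────┬────┬────┐        ┃     
┠─────┃│  2 │  3 │  6 │  4 │        ┃     
┃+    ┃├────┼────┼────┼────┤        ┃     
┃     ┃│  5 │ 11 │  7 │  8 │        ┃     
┃     ┃├────┼────┼────┼────┤        ┃     
┃     ┃│  9 │ 15 │    │ 12 │        ┃     
┃     ┃├────┼────┼────┼────┤        ┃     
┃     ┃│ 10 │  1 │ 13 │ 14 │        ┃     
┃     ┃└────┴────┴────┴────┘        ┃     
┃     ┃Moves: 0                     ┃     
┃     ┗━━━━━━━━━━━━━━━━━━━━━━━━━━━━━┛     
┗━━━━━━━━━━━━━━━━━━━━━━━━━━━━━━━━┛        
                                          
                                          
                                          
                                          
                                          


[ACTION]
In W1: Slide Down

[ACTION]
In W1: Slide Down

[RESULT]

                                          
                                          
                                          
      ┏━━━━━━━━━━━━━━━━━━━━━━━━━━━━━┓     
      ┃ SlidingPuzzle               ┃     
┏━━━━━┠─────────────────────────────┨     
┃ Draw┃┌────┬────┬────┬────┐        ┃     
┠─────┃│  2 │  3 │    │  4 │        ┃     
┃+    ┃├────┼────┼────┼────┤        ┃     
┃     ┃│  5 │ 11 │  6 │  8 │        ┃     
┃     ┃├────┼────┼────┼────┤        ┃     
┃     ┃│  9 │ 15 │  7 │ 12 │        ┃     
┃     ┃├────┼────┼────┼────┤        ┃     
┃     ┃│ 10 │  1 │ 13 │ 14 │        ┃     
┃     ┃└────┴────┴────┴────┘        ┃     
┃     ┃Moves: 2                     ┃     
┃     ┗━━━━━━━━━━━━━━━━━━━━━━━━━━━━━┛     
┗━━━━━━━━━━━━━━━━━━━━━━━━━━━━━━━━┛        
                                          
                                          
                                          
                                          
                                          


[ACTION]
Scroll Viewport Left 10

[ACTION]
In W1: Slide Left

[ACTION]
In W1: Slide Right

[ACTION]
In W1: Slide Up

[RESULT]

                                          
                                          
                                          
      ┏━━━━━━━━━━━━━━━━━━━━━━━━━━━━━┓     
      ┃ SlidingPuzzle               ┃     
┏━━━━━┠─────────────────────────────┨     
┃ Draw┃┌────┬────┬────┬────┐        ┃     
┠─────┃│  2 │  3 │  6 │  4 │        ┃     
┃+    ┃├────┼────┼────┼────┤        ┃     
┃     ┃│  5 │ 11 │    │  8 │        ┃     
┃     ┃├────┼────┼────┼────┤        ┃     
┃     ┃│  9 │ 15 │  7 │ 12 │        ┃     
┃     ┃├────┼────┼────┼────┤        ┃     
┃     ┃│ 10 │  1 │ 13 │ 14 │        ┃     
┃     ┃└────┴────┴────┴────┘        ┃     
┃     ┃Moves: 5                     ┃     
┃     ┗━━━━━━━━━━━━━━━━━━━━━━━━━━━━━┛     
┗━━━━━━━━━━━━━━━━━━━━━━━━━━━━━━━━┛        
                                          
                                          
                                          
                                          
                                          


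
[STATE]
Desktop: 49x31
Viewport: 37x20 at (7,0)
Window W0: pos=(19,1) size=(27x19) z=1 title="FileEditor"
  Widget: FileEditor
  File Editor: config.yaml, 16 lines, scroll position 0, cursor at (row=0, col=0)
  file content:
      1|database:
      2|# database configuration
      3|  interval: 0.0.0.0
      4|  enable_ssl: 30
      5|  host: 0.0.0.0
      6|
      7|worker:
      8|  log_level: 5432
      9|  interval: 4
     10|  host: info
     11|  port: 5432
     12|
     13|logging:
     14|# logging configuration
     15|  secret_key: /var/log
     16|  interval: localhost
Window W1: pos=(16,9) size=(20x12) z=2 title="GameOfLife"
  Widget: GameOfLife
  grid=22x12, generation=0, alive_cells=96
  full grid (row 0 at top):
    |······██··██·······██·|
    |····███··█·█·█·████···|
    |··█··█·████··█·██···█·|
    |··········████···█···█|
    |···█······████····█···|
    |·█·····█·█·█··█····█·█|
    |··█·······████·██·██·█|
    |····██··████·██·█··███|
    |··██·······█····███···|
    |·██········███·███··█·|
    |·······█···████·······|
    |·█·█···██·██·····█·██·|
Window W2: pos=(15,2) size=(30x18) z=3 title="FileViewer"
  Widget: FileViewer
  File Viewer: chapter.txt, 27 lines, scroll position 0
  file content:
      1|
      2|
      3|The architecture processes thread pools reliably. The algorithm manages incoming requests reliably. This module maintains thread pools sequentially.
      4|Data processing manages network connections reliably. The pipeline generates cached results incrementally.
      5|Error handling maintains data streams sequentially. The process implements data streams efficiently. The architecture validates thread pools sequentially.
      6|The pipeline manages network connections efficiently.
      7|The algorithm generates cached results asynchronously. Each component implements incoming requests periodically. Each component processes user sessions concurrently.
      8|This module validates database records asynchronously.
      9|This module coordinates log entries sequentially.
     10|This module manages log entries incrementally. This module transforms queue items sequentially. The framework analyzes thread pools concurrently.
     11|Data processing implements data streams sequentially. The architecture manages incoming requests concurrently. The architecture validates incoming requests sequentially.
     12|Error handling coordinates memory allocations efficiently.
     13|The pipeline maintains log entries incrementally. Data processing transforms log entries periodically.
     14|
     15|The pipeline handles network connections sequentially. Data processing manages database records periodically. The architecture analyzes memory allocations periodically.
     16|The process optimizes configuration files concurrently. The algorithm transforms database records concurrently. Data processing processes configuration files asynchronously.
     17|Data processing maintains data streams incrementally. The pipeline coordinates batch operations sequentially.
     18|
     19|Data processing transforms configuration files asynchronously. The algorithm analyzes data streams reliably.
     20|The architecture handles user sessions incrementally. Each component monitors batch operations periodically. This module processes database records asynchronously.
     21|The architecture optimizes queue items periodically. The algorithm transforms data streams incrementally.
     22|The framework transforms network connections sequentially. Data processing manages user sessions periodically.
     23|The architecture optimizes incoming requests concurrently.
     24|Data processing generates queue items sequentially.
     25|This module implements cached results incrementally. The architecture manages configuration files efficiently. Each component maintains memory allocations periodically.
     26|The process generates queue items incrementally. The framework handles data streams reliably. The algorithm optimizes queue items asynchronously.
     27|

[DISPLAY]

                                     
            ┏━━━━━━━━━━━━━━━━━━━━━━━━
        ┏━━━━━━━━━━━━━━━━━━━━━━━━━━━━
        ┃ FileViewer                 
        ┠────────────────────────────
        ┃                           ▲
        ┃                           █
        ┃The architecture processes ░
        ┃Data processing manages net░
        ┃Error handling maintains da░
        ┃The pipeline manages networ░
        ┃The algorithm generates cac░
        ┃This module validates datab░
        ┃This module coordinates log░
        ┃This module manages log ent░
        ┃Data processing implements ░
        ┃Error handling coordinates ░
        ┃The pipeline maintains log ░
        ┃                           ▼
        ┗━━━━━━━━━━━━━━━━━━━━━━━━━━━━


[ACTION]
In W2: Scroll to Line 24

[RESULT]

                                     
            ┏━━━━━━━━━━━━━━━━━━━━━━━━
        ┏━━━━━━━━━━━━━━━━━━━━━━━━━━━━
        ┃ FileViewer                 
        ┠────────────────────────────
        ┃                           ▲
        ┃The pipeline handles networ░
        ┃The process optimizes confi░
        ┃Data processing maintains d░
        ┃                           ░
        ┃Data processing transforms ░
        ┃The architecture handles us░
        ┃The architecture optimizes ░
        ┃The framework transforms ne░
        ┃The architecture optimizes ░
        ┃Data processing generates q░
        ┃This module implements cach░
        ┃The process generates queue█
        ┃                           ▼
        ┗━━━━━━━━━━━━━━━━━━━━━━━━━━━━


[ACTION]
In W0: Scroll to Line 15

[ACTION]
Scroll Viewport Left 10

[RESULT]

                                     
                   ┏━━━━━━━━━━━━━━━━━
               ┏━━━━━━━━━━━━━━━━━━━━━
               ┃ FileViewer          
               ┠─────────────────────
               ┃                     
               ┃The pipeline handles 
               ┃The process optimizes
               ┃Data processing maint
               ┃                     
               ┃Data processing trans
               ┃The architecture hand
               ┃The architecture opti
               ┃The framework transfo
               ┃The architecture opti
               ┃Data processing gener
               ┃This module implement
               ┃The process generates
               ┃                     
               ┗━━━━━━━━━━━━━━━━━━━━━


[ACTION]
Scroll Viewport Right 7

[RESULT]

                                     
            ┏━━━━━━━━━━━━━━━━━━━━━━━━
        ┏━━━━━━━━━━━━━━━━━━━━━━━━━━━━
        ┃ FileViewer                 
        ┠────────────────────────────
        ┃                           ▲
        ┃The pipeline handles networ░
        ┃The process optimizes confi░
        ┃Data processing maintains d░
        ┃                           ░
        ┃Data processing transforms ░
        ┃The architecture handles us░
        ┃The architecture optimizes ░
        ┃The framework transforms ne░
        ┃The architecture optimizes ░
        ┃Data processing generates q░
        ┃This module implements cach░
        ┃The process generates queue█
        ┃                           ▼
        ┗━━━━━━━━━━━━━━━━━━━━━━━━━━━━


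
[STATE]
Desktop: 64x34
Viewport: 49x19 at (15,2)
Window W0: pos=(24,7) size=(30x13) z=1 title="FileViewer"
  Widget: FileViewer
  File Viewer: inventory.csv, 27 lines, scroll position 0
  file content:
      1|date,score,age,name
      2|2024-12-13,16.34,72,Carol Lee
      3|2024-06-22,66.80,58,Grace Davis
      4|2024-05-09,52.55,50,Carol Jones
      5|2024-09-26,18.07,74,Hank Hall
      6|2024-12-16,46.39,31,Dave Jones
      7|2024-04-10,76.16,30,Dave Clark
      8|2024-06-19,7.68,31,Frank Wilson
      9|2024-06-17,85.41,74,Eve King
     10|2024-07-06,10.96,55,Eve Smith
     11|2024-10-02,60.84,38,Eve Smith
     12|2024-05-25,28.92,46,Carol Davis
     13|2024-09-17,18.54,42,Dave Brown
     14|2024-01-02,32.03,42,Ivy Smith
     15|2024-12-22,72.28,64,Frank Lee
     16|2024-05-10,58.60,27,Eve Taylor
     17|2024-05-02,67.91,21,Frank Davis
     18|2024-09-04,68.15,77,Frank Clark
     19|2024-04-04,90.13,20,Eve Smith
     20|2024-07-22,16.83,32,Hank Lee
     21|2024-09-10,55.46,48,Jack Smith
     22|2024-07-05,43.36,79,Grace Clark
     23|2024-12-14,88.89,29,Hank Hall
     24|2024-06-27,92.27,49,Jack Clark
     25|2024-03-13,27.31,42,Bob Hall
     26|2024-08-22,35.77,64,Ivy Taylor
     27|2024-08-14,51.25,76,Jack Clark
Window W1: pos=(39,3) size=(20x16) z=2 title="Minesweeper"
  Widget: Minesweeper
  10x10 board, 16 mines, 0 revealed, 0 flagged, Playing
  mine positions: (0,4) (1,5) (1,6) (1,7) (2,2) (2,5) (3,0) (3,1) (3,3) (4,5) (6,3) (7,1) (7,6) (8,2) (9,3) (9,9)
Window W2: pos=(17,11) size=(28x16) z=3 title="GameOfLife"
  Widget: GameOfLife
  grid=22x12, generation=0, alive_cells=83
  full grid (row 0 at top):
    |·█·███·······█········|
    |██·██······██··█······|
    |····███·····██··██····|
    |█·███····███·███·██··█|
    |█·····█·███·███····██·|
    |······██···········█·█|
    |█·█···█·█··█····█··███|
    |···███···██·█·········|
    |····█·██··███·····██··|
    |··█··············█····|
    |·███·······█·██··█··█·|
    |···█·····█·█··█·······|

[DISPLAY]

                                                 
                        ┏━━━━━━━━━━━━━━━━━━┓     
                        ┃ Minesweeper      ┃     
                        ┠──────────────────┨     
                        ┃■■■■■■■■■■        ┃     
         ┏━━━━━━━━━━━━━━┃■■■■■■■■■■        ┃     
         ┃ FileViewer   ┃■■■■■■■■■■        ┃     
         ┠──────────────┃■■■■■■■■■■        ┃     
         ┃date,score,age┃■■■■■■■■■■        ┃     
  ┏━━━━━━━━━━━━━━━━━━━━━━━━━━┓■■■■■        ┃     
  ┃ GameOfLife               ┃■■■■■        ┃     
  ┠──────────────────────────┨■■■■■        ┃     
  ┃Gen: 0                    ┃■■■■■        ┃     
  ┃·█·███·······█········    ┃■■■■■        ┃     
  ┃██·██······██··█······    ┃             ┃     
  ┃····███·····██··██····    ┃             ┃     
  ┃█·███····███·███·██··█    ┃━━━━━━━━━━━━━┛     
  ┃█·····█·███·███····██·    ┃━━━━━━━━┛          
  ┃······██···········█·█    ┃                   


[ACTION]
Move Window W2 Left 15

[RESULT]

                                                 
                        ┏━━━━━━━━━━━━━━━━━━┓     
                        ┃ Minesweeper      ┃     
                        ┠──────────────────┨     
                        ┃■■■■■■■■■■        ┃     
         ┏━━━━━━━━━━━━━━┃■■■■■■■■■■        ┃     
         ┃ FileViewer   ┃■■■■■■■■■■        ┃     
         ┠──────────────┃■■■■■■■■■■        ┃     
         ┃date,score,age┃■■■■■■■■■■        ┃     
━━━━━━━━━━━━━━┓12-13,16.┃■■■■■■■■■■        ┃     
              ┃06-22,66.┃■■■■■■■■■■        ┃     
──────────────┨05-09,52.┃■■■■■■■■■■        ┃     
              ┃09-26,18.┃■■■■■■■■■■        ┃     
·█········    ┃12-16,46.┃■■■■■■■■■■        ┃     
█··█······    ┃04-10,76.┃                  ┃     
██··██····    ┃06-19,7.6┃                  ┃     
·███·██··█    ┃06-17,85.┗━━━━━━━━━━━━━━━━━━┛     
███····██·    ┃━━━━━━━━━━━━━━━━━━━━━━━┛          
·······█·█    ┃                                  


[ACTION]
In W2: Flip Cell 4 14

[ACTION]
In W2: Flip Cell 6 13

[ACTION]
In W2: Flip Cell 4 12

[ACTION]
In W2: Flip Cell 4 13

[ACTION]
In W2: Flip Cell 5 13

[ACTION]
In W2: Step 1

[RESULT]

                                                 
                        ┏━━━━━━━━━━━━━━━━━━┓     
                        ┃ Minesweeper      ┃     
                        ┠──────────────────┨     
                        ┃■■■■■■■■■■        ┃     
         ┏━━━━━━━━━━━━━━┃■■■■■■■■■■        ┃     
         ┃ FileViewer   ┃■■■■■■■■■■        ┃     
         ┠──────────────┃■■■■■■■■■■        ┃     
         ┃date,score,age┃■■■■■■■■■■        ┃     
━━━━━━━━━━━━━━┓12-13,16.┃■■■■■■■■■■        ┃     
              ┃06-22,66.┃■■■■■■■■■■        ┃     
──────────────┨05-09,52.┃■■■■■■■■■■        ┃     
              ┃09-26,18.┃■■■■■■■■■■        ┃     
█·········    ┃12-16,46.┃■■■■■■■■■■        ┃     
··█·█·····    ┃04-10,76.┃                  ┃     
·····██···    ┃06-19,7.6┃                  ┃     
·███·████·    ┃06-17,85.┗━━━━━━━━━━━━━━━━━━┛     
██·····█·█    ┃━━━━━━━━━━━━━━━━━━━━━━━┛          
█·····█··█    ┃                                  


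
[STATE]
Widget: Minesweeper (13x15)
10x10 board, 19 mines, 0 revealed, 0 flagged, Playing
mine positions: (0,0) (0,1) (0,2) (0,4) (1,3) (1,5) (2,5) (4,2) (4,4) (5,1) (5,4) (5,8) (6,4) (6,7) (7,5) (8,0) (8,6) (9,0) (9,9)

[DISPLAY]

■■■■■■■■■■   
■■■■■■■■■■   
■■■■■■■■■■   
■■■■■■■■■■   
■■■■■■■■■■   
■■■■■■■■■■   
■■■■■■■■■■   
■■■■■■■■■■   
■■■■■■■■■■   
■■■■■■■■■■   
             
             
             
             
             


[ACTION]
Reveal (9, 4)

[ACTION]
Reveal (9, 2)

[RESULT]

■■■■■■■■■■   
■■■■■■■■■■   
■■■■■■■■■■   
■■■■■■■■■■   
■■■■■■■■■■   
■■■■■■■■■■   
■112■■■■■■   
■1 12■■■■■   
■2  12■■■■   
■2   1■■■■   
             
             
             
             
             
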